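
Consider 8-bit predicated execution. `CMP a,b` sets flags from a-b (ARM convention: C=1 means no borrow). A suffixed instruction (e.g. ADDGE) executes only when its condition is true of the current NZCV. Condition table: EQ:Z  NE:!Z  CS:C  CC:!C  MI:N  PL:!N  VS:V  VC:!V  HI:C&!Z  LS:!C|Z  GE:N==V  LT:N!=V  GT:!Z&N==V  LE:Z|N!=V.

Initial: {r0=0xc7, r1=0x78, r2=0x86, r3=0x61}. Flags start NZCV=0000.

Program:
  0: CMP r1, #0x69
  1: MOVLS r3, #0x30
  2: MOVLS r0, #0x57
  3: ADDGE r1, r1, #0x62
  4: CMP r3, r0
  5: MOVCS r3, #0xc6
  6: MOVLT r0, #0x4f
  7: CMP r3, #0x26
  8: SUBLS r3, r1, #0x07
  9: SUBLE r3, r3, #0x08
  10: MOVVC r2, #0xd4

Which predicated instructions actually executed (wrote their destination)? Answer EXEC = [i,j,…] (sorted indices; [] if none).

[0] flags=0010 → (cmp)
[1] flags=0010 LS?F → skip
[2] flags=0010 LS?F → skip
[3] flags=0010 GE?T → r1=0xda
[4] flags=1001 → (cmp)
[5] flags=1001 CS?F → skip
[6] flags=1001 LT?F → skip
[7] flags=0010 → (cmp)
[8] flags=0010 LS?F → skip
[9] flags=0010 LE?F → skip
[10] flags=0010 VC?T → r2=0xd4

EXEC = [3,10]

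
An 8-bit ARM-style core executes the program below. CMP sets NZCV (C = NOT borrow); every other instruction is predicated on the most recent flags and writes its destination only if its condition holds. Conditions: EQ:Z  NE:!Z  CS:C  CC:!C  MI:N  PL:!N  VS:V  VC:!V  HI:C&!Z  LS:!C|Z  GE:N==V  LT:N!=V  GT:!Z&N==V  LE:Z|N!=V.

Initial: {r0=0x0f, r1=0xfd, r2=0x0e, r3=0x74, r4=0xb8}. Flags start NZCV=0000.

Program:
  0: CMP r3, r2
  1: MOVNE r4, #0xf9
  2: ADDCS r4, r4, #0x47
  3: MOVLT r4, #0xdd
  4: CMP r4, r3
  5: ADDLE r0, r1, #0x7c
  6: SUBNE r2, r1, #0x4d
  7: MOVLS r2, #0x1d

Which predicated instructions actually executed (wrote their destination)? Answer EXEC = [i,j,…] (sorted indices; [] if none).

[0] flags=0010 → (cmp)
[1] flags=0010 NE?T → r4=0xf9
[2] flags=0010 CS?T → r4=0x40
[3] flags=0010 LT?F → skip
[4] flags=1000 → (cmp)
[5] flags=1000 LE?T → r0=0x79
[6] flags=1000 NE?T → r2=0xb0
[7] flags=1000 LS?T → r2=0x1d

EXEC = [1,2,5,6,7]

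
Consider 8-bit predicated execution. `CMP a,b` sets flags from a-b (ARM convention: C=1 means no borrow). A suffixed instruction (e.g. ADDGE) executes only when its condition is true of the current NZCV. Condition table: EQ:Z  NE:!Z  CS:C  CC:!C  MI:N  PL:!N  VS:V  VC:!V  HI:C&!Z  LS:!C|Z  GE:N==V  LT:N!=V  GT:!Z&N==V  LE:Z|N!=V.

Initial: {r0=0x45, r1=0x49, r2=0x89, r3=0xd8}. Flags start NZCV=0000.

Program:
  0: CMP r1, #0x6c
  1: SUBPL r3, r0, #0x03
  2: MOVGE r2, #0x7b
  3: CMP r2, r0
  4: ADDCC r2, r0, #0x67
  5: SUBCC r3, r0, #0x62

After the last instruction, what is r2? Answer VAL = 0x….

0: ✓ CMP  NZCV=1000
1: · SUBPL
2: · MOVGE
3: ✓ CMP  NZCV=0011
4: · ADDCC
5: · SUBCC

VAL = 0x89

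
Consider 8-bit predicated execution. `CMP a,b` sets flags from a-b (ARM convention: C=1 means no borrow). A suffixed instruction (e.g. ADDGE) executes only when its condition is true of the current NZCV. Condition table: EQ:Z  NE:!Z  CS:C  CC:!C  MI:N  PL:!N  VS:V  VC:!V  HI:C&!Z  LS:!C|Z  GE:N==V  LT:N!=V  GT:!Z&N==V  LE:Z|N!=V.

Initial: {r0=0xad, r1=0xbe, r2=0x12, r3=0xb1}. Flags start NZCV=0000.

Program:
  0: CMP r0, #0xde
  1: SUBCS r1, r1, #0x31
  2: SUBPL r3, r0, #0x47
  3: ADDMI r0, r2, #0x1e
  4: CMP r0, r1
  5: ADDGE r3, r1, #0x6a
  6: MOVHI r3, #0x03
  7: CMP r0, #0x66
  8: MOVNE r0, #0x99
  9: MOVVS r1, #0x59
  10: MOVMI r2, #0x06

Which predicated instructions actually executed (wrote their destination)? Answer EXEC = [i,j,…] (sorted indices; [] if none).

0: ✓ CMP  NZCV=1000
1: · SUBCS
2: · SUBPL
3: ✓ ADDMI  r0←0x30
4: ✓ CMP  NZCV=0000
5: ✓ ADDGE  r3←0x28
6: · MOVHI
7: ✓ CMP  NZCV=1000
8: ✓ MOVNE  r0←0x99
9: · MOVVS
10: ✓ MOVMI  r2←0x06

EXEC = [3,5,8,10]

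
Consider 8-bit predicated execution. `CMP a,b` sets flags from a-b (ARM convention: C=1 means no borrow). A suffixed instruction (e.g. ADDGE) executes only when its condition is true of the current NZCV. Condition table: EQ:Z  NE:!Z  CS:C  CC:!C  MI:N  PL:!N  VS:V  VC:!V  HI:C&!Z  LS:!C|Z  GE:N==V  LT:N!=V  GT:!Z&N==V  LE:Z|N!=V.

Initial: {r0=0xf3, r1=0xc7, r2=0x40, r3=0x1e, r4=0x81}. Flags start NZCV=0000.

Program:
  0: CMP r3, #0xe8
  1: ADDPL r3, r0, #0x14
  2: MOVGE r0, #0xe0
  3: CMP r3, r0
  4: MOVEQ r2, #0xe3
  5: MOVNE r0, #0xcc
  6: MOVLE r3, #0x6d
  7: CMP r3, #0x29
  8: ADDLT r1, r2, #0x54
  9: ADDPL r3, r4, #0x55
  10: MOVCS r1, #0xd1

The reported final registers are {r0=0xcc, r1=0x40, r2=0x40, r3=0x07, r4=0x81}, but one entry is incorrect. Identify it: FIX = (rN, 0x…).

[0] flags=0000 → (cmp)
[1] flags=0000 PL?T → r3=0x07
[2] flags=0000 GE?T → r0=0xe0
[3] flags=0000 → (cmp)
[4] flags=0000 EQ?F → skip
[5] flags=0000 NE?T → r0=0xcc
[6] flags=0000 LE?F → skip
[7] flags=1000 → (cmp)
[8] flags=1000 LT?T → r1=0x94
[9] flags=1000 PL?F → skip
[10] flags=1000 CS?F → skip

FIX = (r1, 0x94)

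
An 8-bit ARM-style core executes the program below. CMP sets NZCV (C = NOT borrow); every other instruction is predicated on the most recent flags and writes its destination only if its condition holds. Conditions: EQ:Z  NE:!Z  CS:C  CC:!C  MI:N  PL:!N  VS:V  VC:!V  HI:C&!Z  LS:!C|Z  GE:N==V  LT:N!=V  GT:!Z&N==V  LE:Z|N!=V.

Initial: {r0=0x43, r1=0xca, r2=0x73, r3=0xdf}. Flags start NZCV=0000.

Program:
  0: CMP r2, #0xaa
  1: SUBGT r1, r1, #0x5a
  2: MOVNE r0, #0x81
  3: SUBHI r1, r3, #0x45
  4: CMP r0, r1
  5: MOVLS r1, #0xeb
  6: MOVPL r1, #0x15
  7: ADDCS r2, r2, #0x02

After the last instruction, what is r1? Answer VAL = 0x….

[0] flags=1001 → (cmp)
[1] flags=1001 GT?T → r1=0x70
[2] flags=1001 NE?T → r0=0x81
[3] flags=1001 HI?F → skip
[4] flags=0011 → (cmp)
[5] flags=0011 LS?F → skip
[6] flags=0011 PL?T → r1=0x15
[7] flags=0011 CS?T → r2=0x75

VAL = 0x15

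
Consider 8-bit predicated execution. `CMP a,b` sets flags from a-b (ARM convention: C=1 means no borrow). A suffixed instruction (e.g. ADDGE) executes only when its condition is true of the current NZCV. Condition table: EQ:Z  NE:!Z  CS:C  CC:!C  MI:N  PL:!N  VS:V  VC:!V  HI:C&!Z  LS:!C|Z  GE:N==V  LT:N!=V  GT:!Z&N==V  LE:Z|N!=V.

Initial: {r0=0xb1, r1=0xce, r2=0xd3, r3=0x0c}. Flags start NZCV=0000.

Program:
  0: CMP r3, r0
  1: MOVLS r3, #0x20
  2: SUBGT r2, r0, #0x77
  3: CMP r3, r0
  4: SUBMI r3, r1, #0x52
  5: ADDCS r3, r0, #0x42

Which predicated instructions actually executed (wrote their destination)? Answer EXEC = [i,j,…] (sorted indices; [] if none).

EXEC = [1,2]

[0] flags=0000 → (cmp)
[1] flags=0000 LS?T → r3=0x20
[2] flags=0000 GT?T → r2=0x3a
[3] flags=0000 → (cmp)
[4] flags=0000 MI?F → skip
[5] flags=0000 CS?F → skip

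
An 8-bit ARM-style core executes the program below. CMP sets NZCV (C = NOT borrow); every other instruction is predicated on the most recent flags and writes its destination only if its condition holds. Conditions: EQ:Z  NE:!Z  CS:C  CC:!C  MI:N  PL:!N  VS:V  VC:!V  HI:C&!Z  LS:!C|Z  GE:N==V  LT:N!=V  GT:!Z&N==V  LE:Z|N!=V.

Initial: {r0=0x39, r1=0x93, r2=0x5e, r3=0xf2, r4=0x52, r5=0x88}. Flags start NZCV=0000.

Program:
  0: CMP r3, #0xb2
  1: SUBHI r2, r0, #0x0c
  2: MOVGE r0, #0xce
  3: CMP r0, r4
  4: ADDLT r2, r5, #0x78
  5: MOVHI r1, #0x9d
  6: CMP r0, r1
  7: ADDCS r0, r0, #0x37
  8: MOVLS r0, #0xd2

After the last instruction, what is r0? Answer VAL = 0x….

VAL = 0x05

0: ✓ CMP  NZCV=0010
1: ✓ SUBHI  r2←0x2d
2: ✓ MOVGE  r0←0xce
3: ✓ CMP  NZCV=0011
4: ✓ ADDLT  r2←0x00
5: ✓ MOVHI  r1←0x9d
6: ✓ CMP  NZCV=0010
7: ✓ ADDCS  r0←0x05
8: · MOVLS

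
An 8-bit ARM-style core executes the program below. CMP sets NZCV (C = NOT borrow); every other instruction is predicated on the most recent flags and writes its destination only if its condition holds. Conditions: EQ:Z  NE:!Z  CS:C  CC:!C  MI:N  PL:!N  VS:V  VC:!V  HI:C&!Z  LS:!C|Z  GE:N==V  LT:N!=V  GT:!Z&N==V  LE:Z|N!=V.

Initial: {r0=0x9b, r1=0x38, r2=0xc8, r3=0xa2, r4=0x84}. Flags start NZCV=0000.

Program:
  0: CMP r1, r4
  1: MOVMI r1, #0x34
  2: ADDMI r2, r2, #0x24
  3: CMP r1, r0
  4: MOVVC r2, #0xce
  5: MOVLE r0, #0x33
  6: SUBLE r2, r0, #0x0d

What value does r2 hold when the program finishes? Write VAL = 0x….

0: ✓ CMP  NZCV=1001
1: ✓ MOVMI  r1←0x34
2: ✓ ADDMI  r2←0xec
3: ✓ CMP  NZCV=1001
4: · MOVVC
5: · MOVLE
6: · SUBLE

VAL = 0xec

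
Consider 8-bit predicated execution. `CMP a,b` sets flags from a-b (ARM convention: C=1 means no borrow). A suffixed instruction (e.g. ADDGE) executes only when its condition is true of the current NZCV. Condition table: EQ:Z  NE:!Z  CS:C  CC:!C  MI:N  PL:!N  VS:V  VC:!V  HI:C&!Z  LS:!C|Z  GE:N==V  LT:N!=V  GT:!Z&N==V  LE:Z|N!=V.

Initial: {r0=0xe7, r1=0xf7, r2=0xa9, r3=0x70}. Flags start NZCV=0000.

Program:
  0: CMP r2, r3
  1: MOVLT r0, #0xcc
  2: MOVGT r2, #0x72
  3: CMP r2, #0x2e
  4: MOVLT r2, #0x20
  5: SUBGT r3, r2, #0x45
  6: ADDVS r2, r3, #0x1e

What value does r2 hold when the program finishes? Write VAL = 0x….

VAL = 0x8e

0: ✓ CMP  NZCV=0011
1: ✓ MOVLT  r0←0xcc
2: · MOVGT
3: ✓ CMP  NZCV=0011
4: ✓ MOVLT  r2←0x20
5: · SUBGT
6: ✓ ADDVS  r2←0x8e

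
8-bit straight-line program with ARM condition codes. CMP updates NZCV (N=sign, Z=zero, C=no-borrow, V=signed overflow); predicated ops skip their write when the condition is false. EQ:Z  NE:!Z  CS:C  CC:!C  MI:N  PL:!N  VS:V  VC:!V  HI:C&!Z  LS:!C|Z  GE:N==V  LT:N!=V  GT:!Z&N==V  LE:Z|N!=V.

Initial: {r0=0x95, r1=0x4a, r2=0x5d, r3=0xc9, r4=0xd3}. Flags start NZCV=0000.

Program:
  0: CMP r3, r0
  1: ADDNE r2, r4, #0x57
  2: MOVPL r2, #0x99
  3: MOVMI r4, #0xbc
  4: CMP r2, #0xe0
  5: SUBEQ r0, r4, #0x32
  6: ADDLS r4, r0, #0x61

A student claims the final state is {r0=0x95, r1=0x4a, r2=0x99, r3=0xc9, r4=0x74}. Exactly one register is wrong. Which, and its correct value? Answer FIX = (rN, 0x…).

0: ✓ CMP  NZCV=0010
1: ✓ ADDNE  r2←0x2a
2: ✓ MOVPL  r2←0x99
3: · MOVMI
4: ✓ CMP  NZCV=1000
5: · SUBEQ
6: ✓ ADDLS  r4←0xf6

FIX = (r4, 0xf6)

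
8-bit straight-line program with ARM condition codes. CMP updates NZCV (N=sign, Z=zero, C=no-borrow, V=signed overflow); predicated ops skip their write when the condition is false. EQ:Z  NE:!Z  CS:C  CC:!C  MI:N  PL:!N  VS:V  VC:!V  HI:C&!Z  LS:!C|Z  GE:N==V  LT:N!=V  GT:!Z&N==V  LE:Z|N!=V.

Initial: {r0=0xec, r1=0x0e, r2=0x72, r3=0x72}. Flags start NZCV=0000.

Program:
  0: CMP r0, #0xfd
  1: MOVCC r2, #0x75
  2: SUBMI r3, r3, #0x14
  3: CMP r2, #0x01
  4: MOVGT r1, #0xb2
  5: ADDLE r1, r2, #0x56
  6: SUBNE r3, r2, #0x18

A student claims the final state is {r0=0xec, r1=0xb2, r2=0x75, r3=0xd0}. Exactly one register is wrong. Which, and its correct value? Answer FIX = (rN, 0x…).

FIX = (r3, 0x5d)

[0] flags=1000 → (cmp)
[1] flags=1000 CC?T → r2=0x75
[2] flags=1000 MI?T → r3=0x5e
[3] flags=0010 → (cmp)
[4] flags=0010 GT?T → r1=0xb2
[5] flags=0010 LE?F → skip
[6] flags=0010 NE?T → r3=0x5d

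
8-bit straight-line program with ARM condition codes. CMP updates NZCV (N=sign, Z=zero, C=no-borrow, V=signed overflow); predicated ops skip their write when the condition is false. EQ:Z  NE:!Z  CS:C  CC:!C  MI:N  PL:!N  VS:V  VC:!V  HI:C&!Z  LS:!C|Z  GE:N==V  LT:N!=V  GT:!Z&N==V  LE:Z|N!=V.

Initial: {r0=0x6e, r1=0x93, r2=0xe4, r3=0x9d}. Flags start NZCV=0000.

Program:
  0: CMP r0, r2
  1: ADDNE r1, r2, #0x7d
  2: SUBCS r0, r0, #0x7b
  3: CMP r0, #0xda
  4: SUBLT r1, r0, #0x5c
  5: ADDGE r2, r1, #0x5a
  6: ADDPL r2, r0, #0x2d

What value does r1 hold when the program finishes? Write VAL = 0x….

[0] flags=1001 → (cmp)
[1] flags=1001 NE?T → r1=0x61
[2] flags=1001 CS?F → skip
[3] flags=1001 → (cmp)
[4] flags=1001 LT?F → skip
[5] flags=1001 GE?T → r2=0xbb
[6] flags=1001 PL?F → skip

VAL = 0x61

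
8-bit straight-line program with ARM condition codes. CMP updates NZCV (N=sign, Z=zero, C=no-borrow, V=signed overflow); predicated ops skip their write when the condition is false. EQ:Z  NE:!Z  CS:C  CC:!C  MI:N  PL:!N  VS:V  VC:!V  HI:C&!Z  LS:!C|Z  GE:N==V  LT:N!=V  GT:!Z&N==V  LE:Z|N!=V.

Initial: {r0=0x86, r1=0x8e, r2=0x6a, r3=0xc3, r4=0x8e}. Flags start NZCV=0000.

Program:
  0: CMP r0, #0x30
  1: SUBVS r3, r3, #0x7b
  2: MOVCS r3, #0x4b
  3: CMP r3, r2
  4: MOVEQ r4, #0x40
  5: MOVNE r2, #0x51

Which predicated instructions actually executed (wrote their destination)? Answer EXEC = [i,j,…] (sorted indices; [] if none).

[0] flags=0011 → (cmp)
[1] flags=0011 VS?T → r3=0x48
[2] flags=0011 CS?T → r3=0x4b
[3] flags=1000 → (cmp)
[4] flags=1000 EQ?F → skip
[5] flags=1000 NE?T → r2=0x51

EXEC = [1,2,5]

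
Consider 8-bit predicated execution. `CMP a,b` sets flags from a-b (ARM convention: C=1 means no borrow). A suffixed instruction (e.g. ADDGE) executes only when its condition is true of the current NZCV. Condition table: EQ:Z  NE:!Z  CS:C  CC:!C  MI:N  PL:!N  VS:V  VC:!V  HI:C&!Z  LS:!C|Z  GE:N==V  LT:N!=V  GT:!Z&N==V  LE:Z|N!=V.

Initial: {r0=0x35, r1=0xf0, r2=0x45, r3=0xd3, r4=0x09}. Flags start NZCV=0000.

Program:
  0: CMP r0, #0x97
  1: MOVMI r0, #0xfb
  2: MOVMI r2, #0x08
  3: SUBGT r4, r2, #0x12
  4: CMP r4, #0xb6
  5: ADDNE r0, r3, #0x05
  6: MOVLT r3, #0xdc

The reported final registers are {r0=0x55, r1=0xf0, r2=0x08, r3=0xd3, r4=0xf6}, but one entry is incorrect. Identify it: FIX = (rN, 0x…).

FIX = (r0, 0xd8)

0: ✓ CMP  NZCV=1001
1: ✓ MOVMI  r0←0xfb
2: ✓ MOVMI  r2←0x08
3: ✓ SUBGT  r4←0xf6
4: ✓ CMP  NZCV=0010
5: ✓ ADDNE  r0←0xd8
6: · MOVLT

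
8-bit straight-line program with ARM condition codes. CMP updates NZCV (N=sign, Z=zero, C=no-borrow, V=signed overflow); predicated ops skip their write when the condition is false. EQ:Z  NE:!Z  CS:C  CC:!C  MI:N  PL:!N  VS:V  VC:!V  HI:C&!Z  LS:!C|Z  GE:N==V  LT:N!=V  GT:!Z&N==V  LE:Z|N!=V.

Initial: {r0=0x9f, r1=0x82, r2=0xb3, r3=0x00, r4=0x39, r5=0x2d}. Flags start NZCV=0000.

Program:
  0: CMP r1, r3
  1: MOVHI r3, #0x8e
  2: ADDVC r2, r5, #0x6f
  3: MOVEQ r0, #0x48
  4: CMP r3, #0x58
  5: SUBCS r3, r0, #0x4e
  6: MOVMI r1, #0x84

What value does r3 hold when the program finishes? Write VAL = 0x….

VAL = 0x51

0: ✓ CMP  NZCV=1010
1: ✓ MOVHI  r3←0x8e
2: ✓ ADDVC  r2←0x9c
3: · MOVEQ
4: ✓ CMP  NZCV=0011
5: ✓ SUBCS  r3←0x51
6: · MOVMI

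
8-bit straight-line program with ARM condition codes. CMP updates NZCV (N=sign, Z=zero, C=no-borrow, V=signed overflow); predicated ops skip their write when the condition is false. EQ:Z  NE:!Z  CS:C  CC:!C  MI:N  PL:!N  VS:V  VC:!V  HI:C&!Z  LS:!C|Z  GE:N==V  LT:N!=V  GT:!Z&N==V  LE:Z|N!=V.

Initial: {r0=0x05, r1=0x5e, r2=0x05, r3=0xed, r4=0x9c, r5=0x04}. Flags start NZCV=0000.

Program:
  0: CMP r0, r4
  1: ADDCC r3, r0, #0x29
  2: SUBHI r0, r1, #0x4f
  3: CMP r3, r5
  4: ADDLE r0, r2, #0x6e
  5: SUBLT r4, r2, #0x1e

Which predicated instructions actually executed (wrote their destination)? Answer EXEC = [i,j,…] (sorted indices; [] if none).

0: ✓ CMP  NZCV=0000
1: ✓ ADDCC  r3←0x2e
2: · SUBHI
3: ✓ CMP  NZCV=0010
4: · ADDLE
5: · SUBLT

EXEC = [1]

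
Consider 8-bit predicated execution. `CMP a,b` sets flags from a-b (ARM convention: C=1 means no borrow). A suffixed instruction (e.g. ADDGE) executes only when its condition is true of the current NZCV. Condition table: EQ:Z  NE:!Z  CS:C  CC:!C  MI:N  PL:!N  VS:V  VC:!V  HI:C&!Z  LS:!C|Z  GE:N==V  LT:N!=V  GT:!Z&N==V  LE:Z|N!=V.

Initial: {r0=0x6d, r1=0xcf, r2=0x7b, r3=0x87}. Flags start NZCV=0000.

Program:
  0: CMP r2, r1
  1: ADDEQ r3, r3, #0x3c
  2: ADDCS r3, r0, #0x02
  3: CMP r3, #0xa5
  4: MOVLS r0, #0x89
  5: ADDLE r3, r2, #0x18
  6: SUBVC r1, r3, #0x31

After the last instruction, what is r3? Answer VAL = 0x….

[0] flags=1001 → (cmp)
[1] flags=1001 EQ?F → skip
[2] flags=1001 CS?F → skip
[3] flags=1000 → (cmp)
[4] flags=1000 LS?T → r0=0x89
[5] flags=1000 LE?T → r3=0x93
[6] flags=1000 VC?T → r1=0x62

VAL = 0x93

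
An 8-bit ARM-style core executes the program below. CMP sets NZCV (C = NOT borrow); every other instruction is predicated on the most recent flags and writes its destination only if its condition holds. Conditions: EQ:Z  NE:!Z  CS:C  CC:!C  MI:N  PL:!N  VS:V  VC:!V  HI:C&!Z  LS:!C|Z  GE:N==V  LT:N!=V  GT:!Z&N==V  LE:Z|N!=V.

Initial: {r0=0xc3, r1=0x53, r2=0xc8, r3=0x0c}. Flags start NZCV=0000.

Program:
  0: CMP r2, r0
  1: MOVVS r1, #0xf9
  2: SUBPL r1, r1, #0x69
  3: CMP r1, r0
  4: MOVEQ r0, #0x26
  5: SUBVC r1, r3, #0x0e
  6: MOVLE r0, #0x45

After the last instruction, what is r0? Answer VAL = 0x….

VAL = 0xc3

[0] flags=0010 → (cmp)
[1] flags=0010 VS?F → skip
[2] flags=0010 PL?T → r1=0xea
[3] flags=0010 → (cmp)
[4] flags=0010 EQ?F → skip
[5] flags=0010 VC?T → r1=0xfe
[6] flags=0010 LE?F → skip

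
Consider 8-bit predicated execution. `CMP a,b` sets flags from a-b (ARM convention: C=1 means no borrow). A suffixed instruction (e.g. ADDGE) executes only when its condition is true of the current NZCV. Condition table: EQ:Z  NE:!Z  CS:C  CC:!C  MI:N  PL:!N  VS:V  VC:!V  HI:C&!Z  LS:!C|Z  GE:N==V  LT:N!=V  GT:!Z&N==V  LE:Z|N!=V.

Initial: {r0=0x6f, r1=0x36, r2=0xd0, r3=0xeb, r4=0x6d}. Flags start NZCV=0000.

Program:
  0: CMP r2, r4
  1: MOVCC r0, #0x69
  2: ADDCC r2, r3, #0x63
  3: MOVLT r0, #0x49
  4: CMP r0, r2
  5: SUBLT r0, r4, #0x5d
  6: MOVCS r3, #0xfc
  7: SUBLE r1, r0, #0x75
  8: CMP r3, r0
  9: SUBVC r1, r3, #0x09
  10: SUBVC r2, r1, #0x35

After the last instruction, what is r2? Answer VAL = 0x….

0: ✓ CMP  NZCV=0011
1: · MOVCC
2: · ADDCC
3: ✓ MOVLT  r0←0x49
4: ✓ CMP  NZCV=0000
5: · SUBLT
6: · MOVCS
7: · SUBLE
8: ✓ CMP  NZCV=1010
9: ✓ SUBVC  r1←0xe2
10: ✓ SUBVC  r2←0xad

VAL = 0xad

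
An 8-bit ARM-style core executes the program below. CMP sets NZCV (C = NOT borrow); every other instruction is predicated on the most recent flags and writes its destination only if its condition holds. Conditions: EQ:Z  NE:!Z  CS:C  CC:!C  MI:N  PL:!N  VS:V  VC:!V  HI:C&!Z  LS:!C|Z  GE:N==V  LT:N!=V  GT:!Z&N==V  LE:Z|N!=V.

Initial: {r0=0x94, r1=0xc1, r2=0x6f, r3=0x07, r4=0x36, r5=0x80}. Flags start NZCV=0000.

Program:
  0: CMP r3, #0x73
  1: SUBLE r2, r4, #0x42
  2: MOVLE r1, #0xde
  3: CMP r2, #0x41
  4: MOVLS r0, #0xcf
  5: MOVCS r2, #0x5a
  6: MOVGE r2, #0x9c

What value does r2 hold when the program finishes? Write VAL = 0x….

0: ✓ CMP  NZCV=1000
1: ✓ SUBLE  r2←0xf4
2: ✓ MOVLE  r1←0xde
3: ✓ CMP  NZCV=1010
4: · MOVLS
5: ✓ MOVCS  r2←0x5a
6: · MOVGE

VAL = 0x5a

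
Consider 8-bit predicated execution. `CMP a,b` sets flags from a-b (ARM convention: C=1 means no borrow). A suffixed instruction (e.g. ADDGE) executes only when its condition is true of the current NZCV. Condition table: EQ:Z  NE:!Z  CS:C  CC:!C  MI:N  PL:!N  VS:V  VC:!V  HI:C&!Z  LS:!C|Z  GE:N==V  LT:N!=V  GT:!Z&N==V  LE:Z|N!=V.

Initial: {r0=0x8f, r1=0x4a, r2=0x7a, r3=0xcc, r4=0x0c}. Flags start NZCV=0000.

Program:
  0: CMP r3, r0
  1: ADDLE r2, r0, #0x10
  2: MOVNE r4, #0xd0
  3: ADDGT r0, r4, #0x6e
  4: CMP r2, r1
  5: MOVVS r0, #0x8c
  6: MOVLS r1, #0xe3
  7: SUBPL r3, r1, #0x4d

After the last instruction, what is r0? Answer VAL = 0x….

0: ✓ CMP  NZCV=0010
1: · ADDLE
2: ✓ MOVNE  r4←0xd0
3: ✓ ADDGT  r0←0x3e
4: ✓ CMP  NZCV=0010
5: · MOVVS
6: · MOVLS
7: ✓ SUBPL  r3←0xfd

VAL = 0x3e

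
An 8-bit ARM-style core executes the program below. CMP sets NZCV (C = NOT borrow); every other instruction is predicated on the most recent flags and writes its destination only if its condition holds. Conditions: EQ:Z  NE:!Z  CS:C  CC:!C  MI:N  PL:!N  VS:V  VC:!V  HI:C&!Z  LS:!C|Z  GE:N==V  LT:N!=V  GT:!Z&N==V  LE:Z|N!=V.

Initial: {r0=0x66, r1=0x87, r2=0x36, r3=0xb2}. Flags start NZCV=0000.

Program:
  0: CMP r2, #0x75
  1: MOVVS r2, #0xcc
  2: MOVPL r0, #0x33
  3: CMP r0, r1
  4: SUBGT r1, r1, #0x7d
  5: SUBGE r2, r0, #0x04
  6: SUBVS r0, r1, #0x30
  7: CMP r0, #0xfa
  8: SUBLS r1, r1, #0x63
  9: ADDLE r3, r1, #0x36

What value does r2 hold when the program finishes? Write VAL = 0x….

[0] flags=1000 → (cmp)
[1] flags=1000 VS?F → skip
[2] flags=1000 PL?F → skip
[3] flags=1001 → (cmp)
[4] flags=1001 GT?T → r1=0x0a
[5] flags=1001 GE?T → r2=0x62
[6] flags=1001 VS?T → r0=0xda
[7] flags=1000 → (cmp)
[8] flags=1000 LS?T → r1=0xa7
[9] flags=1000 LE?T → r3=0xdd

VAL = 0x62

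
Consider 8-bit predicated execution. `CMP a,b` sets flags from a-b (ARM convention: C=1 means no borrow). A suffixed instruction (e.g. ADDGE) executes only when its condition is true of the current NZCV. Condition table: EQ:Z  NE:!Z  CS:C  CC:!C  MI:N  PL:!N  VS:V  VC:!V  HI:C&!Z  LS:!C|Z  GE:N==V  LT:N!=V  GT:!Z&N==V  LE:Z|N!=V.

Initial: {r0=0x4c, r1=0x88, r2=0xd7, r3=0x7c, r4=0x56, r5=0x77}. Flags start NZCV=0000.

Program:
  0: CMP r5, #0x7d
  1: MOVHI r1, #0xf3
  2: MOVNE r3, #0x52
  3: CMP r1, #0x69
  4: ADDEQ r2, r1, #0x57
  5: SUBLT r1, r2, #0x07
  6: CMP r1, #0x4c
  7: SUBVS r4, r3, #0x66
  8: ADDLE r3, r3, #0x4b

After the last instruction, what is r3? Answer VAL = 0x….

0: ✓ CMP  NZCV=1000
1: · MOVHI
2: ✓ MOVNE  r3←0x52
3: ✓ CMP  NZCV=0011
4: · ADDEQ
5: ✓ SUBLT  r1←0xd0
6: ✓ CMP  NZCV=1010
7: · SUBVS
8: ✓ ADDLE  r3←0x9d

VAL = 0x9d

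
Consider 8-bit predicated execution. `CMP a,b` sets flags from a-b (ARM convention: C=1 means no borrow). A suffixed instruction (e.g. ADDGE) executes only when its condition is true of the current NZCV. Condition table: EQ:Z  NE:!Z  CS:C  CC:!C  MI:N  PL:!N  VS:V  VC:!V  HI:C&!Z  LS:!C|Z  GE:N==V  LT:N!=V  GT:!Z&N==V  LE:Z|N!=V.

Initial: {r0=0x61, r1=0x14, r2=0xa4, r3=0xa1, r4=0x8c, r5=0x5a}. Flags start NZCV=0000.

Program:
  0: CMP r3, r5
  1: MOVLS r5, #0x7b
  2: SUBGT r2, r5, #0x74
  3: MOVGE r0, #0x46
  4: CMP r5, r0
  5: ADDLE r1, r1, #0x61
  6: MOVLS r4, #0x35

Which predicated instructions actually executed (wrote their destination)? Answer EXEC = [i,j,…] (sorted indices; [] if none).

EXEC = [5,6]

0: ✓ CMP  NZCV=0011
1: · MOVLS
2: · SUBGT
3: · MOVGE
4: ✓ CMP  NZCV=1000
5: ✓ ADDLE  r1←0x75
6: ✓ MOVLS  r4←0x35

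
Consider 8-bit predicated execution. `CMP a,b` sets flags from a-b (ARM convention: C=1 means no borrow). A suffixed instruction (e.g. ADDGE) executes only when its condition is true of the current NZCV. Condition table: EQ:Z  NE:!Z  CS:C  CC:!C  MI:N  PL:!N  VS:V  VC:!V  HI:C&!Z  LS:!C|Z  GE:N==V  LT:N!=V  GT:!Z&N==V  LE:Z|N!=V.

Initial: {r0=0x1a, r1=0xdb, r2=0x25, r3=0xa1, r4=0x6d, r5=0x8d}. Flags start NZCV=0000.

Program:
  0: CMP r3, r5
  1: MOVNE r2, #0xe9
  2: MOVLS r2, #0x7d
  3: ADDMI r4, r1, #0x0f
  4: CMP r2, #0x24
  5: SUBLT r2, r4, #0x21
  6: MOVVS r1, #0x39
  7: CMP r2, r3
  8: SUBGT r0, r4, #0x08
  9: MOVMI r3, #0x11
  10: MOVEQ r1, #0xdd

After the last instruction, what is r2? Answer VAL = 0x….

VAL = 0x4c

[0] flags=0010 → (cmp)
[1] flags=0010 NE?T → r2=0xe9
[2] flags=0010 LS?F → skip
[3] flags=0010 MI?F → skip
[4] flags=1010 → (cmp)
[5] flags=1010 LT?T → r2=0x4c
[6] flags=1010 VS?F → skip
[7] flags=1001 → (cmp)
[8] flags=1001 GT?T → r0=0x65
[9] flags=1001 MI?T → r3=0x11
[10] flags=1001 EQ?F → skip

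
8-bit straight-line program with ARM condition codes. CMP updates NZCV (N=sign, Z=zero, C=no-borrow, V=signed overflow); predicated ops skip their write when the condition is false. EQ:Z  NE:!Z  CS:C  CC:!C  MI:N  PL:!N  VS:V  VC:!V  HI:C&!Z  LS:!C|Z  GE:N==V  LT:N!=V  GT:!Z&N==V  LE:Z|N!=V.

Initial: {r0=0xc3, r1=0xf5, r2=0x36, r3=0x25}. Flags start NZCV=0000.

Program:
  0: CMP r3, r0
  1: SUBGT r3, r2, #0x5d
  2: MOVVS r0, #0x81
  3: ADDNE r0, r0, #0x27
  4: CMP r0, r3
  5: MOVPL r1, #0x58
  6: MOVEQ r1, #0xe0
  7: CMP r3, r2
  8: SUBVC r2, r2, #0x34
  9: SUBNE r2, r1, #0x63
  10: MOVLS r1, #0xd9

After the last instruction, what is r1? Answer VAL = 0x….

VAL = 0x58

0: ✓ CMP  NZCV=0000
1: ✓ SUBGT  r3←0xd9
2: · MOVVS
3: ✓ ADDNE  r0←0xea
4: ✓ CMP  NZCV=0010
5: ✓ MOVPL  r1←0x58
6: · MOVEQ
7: ✓ CMP  NZCV=1010
8: ✓ SUBVC  r2←0x02
9: ✓ SUBNE  r2←0xf5
10: · MOVLS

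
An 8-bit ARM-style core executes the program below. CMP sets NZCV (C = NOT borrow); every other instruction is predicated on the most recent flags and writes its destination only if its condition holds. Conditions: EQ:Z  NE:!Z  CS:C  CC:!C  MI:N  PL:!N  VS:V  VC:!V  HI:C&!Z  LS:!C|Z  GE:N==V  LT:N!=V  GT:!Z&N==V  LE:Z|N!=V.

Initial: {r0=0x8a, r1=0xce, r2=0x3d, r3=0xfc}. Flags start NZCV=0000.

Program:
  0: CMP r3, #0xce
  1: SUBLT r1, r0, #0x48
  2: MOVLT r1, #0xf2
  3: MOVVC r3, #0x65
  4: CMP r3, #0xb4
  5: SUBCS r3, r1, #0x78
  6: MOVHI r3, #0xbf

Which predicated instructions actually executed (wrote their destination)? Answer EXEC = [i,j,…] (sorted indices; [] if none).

0: ✓ CMP  NZCV=0010
1: · SUBLT
2: · MOVLT
3: ✓ MOVVC  r3←0x65
4: ✓ CMP  NZCV=1001
5: · SUBCS
6: · MOVHI

EXEC = [3]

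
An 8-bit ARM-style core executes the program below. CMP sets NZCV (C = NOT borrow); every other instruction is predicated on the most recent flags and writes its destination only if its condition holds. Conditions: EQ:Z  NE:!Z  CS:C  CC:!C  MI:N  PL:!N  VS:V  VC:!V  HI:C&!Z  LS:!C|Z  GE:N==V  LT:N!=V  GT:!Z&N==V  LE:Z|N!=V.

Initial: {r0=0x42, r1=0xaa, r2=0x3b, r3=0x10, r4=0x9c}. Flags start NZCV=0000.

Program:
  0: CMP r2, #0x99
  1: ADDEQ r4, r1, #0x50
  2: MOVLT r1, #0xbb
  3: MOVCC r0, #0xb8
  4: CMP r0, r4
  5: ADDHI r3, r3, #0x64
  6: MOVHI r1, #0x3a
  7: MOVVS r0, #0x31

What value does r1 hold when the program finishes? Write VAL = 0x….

[0] flags=1001 → (cmp)
[1] flags=1001 EQ?F → skip
[2] flags=1001 LT?F → skip
[3] flags=1001 CC?T → r0=0xb8
[4] flags=0010 → (cmp)
[5] flags=0010 HI?T → r3=0x74
[6] flags=0010 HI?T → r1=0x3a
[7] flags=0010 VS?F → skip

VAL = 0x3a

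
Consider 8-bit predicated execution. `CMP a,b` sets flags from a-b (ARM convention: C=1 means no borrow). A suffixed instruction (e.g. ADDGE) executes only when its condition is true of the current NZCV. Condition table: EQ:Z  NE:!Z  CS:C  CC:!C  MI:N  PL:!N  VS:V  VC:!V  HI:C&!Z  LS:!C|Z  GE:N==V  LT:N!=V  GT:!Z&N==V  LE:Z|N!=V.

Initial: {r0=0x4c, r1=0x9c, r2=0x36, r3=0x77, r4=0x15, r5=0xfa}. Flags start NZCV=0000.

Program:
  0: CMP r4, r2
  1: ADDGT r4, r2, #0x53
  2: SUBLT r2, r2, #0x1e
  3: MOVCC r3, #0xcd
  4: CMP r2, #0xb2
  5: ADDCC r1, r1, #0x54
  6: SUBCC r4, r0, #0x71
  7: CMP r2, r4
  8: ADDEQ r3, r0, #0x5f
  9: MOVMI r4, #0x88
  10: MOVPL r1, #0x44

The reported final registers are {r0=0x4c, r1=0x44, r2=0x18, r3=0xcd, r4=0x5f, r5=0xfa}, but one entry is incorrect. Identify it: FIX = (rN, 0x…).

FIX = (r4, 0xdb)

0: ✓ CMP  NZCV=1000
1: · ADDGT
2: ✓ SUBLT  r2←0x18
3: ✓ MOVCC  r3←0xcd
4: ✓ CMP  NZCV=0000
5: ✓ ADDCC  r1←0xf0
6: ✓ SUBCC  r4←0xdb
7: ✓ CMP  NZCV=0000
8: · ADDEQ
9: · MOVMI
10: ✓ MOVPL  r1←0x44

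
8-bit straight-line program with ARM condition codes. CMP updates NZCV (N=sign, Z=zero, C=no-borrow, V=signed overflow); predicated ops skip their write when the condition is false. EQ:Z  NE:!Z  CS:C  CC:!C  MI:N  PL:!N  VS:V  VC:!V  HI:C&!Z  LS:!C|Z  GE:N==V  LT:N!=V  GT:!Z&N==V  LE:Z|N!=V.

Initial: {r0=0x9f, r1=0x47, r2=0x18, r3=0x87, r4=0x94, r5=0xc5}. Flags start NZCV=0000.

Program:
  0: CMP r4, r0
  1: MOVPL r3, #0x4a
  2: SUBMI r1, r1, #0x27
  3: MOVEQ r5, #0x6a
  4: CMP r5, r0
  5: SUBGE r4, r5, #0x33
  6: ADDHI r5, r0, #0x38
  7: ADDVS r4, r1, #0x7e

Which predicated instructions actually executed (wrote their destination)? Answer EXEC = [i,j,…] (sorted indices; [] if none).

EXEC = [2,5,6]

[0] flags=1000 → (cmp)
[1] flags=1000 PL?F → skip
[2] flags=1000 MI?T → r1=0x20
[3] flags=1000 EQ?F → skip
[4] flags=0010 → (cmp)
[5] flags=0010 GE?T → r4=0x92
[6] flags=0010 HI?T → r5=0xd7
[7] flags=0010 VS?F → skip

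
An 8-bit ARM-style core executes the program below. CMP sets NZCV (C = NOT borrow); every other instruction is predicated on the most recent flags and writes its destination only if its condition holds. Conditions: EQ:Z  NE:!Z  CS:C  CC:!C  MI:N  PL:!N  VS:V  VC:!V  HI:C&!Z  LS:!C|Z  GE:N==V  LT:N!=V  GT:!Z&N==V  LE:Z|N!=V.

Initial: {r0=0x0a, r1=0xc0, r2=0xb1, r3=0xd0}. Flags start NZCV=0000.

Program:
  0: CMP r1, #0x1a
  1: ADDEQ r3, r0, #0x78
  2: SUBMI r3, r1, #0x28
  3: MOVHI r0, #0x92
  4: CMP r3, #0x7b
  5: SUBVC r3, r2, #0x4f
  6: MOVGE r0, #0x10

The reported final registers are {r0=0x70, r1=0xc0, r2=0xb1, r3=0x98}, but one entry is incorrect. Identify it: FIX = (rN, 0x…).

[0] flags=1010 → (cmp)
[1] flags=1010 EQ?F → skip
[2] flags=1010 MI?T → r3=0x98
[3] flags=1010 HI?T → r0=0x92
[4] flags=0011 → (cmp)
[5] flags=0011 VC?F → skip
[6] flags=0011 GE?F → skip

FIX = (r0, 0x92)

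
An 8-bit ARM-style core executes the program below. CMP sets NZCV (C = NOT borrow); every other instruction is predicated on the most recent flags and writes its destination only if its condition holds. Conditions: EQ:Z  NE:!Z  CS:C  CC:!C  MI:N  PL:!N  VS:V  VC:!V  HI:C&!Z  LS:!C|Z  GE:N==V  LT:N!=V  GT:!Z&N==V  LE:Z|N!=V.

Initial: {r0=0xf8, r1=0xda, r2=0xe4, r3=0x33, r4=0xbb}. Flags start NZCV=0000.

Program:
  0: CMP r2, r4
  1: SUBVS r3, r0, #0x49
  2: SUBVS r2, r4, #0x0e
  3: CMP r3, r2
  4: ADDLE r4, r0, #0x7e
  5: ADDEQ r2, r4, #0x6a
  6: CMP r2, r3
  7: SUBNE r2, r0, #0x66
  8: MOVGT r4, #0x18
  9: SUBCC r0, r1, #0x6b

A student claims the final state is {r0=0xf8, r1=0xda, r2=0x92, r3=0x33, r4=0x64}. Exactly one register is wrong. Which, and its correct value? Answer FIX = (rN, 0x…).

FIX = (r4, 0xbb)

[0] flags=0010 → (cmp)
[1] flags=0010 VS?F → skip
[2] flags=0010 VS?F → skip
[3] flags=0000 → (cmp)
[4] flags=0000 LE?F → skip
[5] flags=0000 EQ?F → skip
[6] flags=1010 → (cmp)
[7] flags=1010 NE?T → r2=0x92
[8] flags=1010 GT?F → skip
[9] flags=1010 CC?F → skip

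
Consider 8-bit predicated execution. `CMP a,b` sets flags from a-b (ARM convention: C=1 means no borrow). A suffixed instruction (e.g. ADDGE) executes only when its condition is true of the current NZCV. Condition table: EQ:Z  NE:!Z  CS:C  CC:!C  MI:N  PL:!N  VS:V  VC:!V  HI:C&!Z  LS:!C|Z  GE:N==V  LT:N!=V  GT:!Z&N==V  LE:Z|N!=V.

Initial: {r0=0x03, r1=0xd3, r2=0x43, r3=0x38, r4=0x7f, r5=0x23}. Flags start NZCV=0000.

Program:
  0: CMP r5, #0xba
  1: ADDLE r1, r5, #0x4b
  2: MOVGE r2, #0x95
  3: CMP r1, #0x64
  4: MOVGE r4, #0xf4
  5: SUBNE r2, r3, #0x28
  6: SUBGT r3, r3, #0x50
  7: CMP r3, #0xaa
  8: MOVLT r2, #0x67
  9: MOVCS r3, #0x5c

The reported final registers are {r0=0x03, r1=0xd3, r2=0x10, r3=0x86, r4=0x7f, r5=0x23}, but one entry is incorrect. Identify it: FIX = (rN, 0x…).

FIX = (r3, 0x38)

[0] flags=0000 → (cmp)
[1] flags=0000 LE?F → skip
[2] flags=0000 GE?T → r2=0x95
[3] flags=0011 → (cmp)
[4] flags=0011 GE?F → skip
[5] flags=0011 NE?T → r2=0x10
[6] flags=0011 GT?F → skip
[7] flags=1001 → (cmp)
[8] flags=1001 LT?F → skip
[9] flags=1001 CS?F → skip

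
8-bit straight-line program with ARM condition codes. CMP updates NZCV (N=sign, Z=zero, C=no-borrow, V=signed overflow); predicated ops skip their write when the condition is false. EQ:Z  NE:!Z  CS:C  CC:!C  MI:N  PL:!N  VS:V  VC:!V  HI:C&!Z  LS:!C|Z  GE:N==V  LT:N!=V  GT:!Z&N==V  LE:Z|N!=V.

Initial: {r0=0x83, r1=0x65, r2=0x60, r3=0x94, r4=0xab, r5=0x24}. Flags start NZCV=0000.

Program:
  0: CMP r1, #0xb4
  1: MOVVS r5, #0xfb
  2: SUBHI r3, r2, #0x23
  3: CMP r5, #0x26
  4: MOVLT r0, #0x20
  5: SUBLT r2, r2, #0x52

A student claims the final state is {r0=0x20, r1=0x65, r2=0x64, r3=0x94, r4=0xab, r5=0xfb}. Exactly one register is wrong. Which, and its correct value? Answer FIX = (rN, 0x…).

FIX = (r2, 0x0e)

[0] flags=1001 → (cmp)
[1] flags=1001 VS?T → r5=0xfb
[2] flags=1001 HI?F → skip
[3] flags=1010 → (cmp)
[4] flags=1010 LT?T → r0=0x20
[5] flags=1010 LT?T → r2=0x0e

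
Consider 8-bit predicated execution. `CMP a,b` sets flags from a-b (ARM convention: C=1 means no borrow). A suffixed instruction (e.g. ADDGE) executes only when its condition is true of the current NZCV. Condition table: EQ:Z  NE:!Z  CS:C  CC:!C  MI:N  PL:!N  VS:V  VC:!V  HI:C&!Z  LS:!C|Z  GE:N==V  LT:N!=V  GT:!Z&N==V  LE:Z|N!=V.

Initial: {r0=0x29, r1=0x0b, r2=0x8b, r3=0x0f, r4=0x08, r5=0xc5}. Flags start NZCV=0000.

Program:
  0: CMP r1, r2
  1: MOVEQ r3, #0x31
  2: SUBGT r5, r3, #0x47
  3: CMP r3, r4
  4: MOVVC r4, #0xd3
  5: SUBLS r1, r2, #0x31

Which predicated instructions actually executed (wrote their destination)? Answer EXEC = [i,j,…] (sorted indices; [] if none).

0: ✓ CMP  NZCV=1001
1: · MOVEQ
2: ✓ SUBGT  r5←0xc8
3: ✓ CMP  NZCV=0010
4: ✓ MOVVC  r4←0xd3
5: · SUBLS

EXEC = [2,4]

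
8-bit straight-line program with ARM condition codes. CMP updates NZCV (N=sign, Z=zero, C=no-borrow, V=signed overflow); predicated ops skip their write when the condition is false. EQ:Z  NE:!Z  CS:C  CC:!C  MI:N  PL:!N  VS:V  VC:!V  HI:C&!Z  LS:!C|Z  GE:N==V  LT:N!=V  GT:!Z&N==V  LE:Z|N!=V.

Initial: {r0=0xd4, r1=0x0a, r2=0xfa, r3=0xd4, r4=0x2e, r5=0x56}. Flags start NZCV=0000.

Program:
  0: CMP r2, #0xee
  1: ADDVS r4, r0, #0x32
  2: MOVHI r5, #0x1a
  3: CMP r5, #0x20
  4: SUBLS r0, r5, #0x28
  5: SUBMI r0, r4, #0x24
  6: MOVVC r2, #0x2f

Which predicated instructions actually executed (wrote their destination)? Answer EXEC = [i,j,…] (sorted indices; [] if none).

EXEC = [2,4,5,6]

0: ✓ CMP  NZCV=0010
1: · ADDVS
2: ✓ MOVHI  r5←0x1a
3: ✓ CMP  NZCV=1000
4: ✓ SUBLS  r0←0xf2
5: ✓ SUBMI  r0←0x0a
6: ✓ MOVVC  r2←0x2f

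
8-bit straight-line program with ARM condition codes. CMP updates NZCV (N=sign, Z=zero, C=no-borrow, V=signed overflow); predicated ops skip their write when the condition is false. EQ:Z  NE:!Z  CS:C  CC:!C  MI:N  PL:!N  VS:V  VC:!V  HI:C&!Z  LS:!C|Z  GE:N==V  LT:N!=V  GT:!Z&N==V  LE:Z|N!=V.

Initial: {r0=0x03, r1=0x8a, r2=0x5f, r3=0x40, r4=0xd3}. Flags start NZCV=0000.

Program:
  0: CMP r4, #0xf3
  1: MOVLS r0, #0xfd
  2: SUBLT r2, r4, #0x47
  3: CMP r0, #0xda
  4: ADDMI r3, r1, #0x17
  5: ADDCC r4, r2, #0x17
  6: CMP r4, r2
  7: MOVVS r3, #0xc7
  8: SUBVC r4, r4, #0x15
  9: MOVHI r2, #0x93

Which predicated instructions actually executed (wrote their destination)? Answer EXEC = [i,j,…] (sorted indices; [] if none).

0: ✓ CMP  NZCV=1000
1: ✓ MOVLS  r0←0xfd
2: ✓ SUBLT  r2←0x8c
3: ✓ CMP  NZCV=0010
4: · ADDMI
5: · ADDCC
6: ✓ CMP  NZCV=0010
7: · MOVVS
8: ✓ SUBVC  r4←0xbe
9: ✓ MOVHI  r2←0x93

EXEC = [1,2,8,9]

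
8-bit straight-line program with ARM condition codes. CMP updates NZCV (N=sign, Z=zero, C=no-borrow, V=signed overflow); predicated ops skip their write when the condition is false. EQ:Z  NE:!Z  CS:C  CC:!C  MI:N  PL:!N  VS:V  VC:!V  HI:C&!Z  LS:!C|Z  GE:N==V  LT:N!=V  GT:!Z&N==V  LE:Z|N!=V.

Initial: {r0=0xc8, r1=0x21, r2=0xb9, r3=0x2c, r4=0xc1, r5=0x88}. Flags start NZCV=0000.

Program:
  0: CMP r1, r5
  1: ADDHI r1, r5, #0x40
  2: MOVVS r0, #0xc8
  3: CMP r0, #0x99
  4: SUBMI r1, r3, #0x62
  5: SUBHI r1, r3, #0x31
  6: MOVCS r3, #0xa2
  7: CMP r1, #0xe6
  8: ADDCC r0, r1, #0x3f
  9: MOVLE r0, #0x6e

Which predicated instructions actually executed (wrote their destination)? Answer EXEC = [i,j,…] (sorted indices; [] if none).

EXEC = [2,5,6]

0: ✓ CMP  NZCV=1001
1: · ADDHI
2: ✓ MOVVS  r0←0xc8
3: ✓ CMP  NZCV=0010
4: · SUBMI
5: ✓ SUBHI  r1←0xfb
6: ✓ MOVCS  r3←0xa2
7: ✓ CMP  NZCV=0010
8: · ADDCC
9: · MOVLE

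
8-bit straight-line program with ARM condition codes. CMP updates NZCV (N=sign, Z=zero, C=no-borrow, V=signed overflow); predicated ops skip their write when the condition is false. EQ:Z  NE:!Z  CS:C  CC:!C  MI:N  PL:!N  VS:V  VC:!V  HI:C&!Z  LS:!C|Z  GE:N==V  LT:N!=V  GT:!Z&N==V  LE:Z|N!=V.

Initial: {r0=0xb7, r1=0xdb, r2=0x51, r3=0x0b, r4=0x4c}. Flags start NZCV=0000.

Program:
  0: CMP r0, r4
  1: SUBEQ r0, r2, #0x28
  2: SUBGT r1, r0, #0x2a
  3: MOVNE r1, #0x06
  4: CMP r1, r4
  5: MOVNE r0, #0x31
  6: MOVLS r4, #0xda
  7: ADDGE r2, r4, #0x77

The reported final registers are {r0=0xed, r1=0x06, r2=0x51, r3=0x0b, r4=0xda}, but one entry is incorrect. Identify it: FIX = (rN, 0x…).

FIX = (r0, 0x31)

0: ✓ CMP  NZCV=0011
1: · SUBEQ
2: · SUBGT
3: ✓ MOVNE  r1←0x06
4: ✓ CMP  NZCV=1000
5: ✓ MOVNE  r0←0x31
6: ✓ MOVLS  r4←0xda
7: · ADDGE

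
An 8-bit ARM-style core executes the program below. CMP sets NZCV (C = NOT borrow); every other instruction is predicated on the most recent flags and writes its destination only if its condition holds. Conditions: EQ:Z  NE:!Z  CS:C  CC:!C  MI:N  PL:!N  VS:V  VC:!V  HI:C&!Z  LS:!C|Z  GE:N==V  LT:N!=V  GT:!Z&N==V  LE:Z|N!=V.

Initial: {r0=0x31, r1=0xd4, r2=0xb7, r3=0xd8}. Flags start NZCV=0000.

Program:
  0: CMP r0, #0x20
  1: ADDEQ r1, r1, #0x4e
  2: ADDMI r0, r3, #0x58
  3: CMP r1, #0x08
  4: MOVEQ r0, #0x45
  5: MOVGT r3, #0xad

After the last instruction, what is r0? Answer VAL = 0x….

[0] flags=0010 → (cmp)
[1] flags=0010 EQ?F → skip
[2] flags=0010 MI?F → skip
[3] flags=1010 → (cmp)
[4] flags=1010 EQ?F → skip
[5] flags=1010 GT?F → skip

VAL = 0x31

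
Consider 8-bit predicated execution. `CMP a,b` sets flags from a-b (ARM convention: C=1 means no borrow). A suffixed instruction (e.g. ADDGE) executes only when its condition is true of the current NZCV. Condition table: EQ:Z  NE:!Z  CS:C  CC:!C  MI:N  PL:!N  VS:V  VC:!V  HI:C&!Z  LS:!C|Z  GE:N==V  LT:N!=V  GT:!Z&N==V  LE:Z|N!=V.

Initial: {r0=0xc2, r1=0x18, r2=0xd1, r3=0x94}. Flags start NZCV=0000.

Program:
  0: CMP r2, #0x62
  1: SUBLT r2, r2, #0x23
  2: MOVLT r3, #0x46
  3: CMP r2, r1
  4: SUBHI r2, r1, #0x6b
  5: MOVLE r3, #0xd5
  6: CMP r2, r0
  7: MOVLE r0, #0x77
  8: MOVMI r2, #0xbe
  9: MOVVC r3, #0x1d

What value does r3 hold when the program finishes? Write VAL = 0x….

0: ✓ CMP  NZCV=0011
1: ✓ SUBLT  r2←0xae
2: ✓ MOVLT  r3←0x46
3: ✓ CMP  NZCV=1010
4: ✓ SUBHI  r2←0xad
5: ✓ MOVLE  r3←0xd5
6: ✓ CMP  NZCV=1000
7: ✓ MOVLE  r0←0x77
8: ✓ MOVMI  r2←0xbe
9: ✓ MOVVC  r3←0x1d

VAL = 0x1d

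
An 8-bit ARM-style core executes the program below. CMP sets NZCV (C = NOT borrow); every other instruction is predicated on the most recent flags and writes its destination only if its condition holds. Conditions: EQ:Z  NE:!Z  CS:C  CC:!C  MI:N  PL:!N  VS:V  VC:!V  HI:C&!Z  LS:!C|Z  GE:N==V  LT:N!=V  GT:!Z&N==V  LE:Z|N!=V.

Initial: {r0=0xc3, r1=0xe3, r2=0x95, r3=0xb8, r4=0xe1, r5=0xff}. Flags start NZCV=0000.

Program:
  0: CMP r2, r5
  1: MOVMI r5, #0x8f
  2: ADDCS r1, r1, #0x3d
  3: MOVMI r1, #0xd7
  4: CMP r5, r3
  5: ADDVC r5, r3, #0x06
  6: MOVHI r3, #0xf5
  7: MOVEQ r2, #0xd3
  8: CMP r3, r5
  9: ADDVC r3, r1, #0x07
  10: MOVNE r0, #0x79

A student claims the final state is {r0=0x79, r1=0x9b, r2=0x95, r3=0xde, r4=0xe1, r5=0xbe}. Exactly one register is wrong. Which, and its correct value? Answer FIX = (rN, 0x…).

0: ✓ CMP  NZCV=1000
1: ✓ MOVMI  r5←0x8f
2: · ADDCS
3: ✓ MOVMI  r1←0xd7
4: ✓ CMP  NZCV=1000
5: ✓ ADDVC  r5←0xbe
6: · MOVHI
7: · MOVEQ
8: ✓ CMP  NZCV=1000
9: ✓ ADDVC  r3←0xde
10: ✓ MOVNE  r0←0x79

FIX = (r1, 0xd7)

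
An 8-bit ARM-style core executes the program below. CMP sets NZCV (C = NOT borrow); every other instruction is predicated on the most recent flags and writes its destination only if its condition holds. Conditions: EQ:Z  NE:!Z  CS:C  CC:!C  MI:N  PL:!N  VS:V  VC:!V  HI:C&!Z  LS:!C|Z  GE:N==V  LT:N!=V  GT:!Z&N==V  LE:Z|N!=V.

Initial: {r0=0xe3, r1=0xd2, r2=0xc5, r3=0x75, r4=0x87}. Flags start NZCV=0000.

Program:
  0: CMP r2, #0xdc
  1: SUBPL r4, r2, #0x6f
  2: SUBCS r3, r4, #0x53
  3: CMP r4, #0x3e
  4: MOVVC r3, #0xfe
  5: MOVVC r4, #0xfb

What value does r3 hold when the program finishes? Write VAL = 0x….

VAL = 0x75

[0] flags=1000 → (cmp)
[1] flags=1000 PL?F → skip
[2] flags=1000 CS?F → skip
[3] flags=0011 → (cmp)
[4] flags=0011 VC?F → skip
[5] flags=0011 VC?F → skip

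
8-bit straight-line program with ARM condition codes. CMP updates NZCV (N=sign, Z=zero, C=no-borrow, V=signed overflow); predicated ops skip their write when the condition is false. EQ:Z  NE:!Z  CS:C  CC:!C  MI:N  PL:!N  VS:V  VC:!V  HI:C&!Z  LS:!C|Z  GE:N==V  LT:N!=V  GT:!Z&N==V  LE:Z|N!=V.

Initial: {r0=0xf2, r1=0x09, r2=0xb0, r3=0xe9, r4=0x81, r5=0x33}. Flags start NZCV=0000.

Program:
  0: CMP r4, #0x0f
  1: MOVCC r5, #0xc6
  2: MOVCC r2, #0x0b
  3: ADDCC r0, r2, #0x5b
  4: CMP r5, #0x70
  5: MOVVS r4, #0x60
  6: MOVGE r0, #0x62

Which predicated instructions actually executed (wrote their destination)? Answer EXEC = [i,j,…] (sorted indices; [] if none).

[0] flags=0011 → (cmp)
[1] flags=0011 CC?F → skip
[2] flags=0011 CC?F → skip
[3] flags=0011 CC?F → skip
[4] flags=1000 → (cmp)
[5] flags=1000 VS?F → skip
[6] flags=1000 GE?F → skip

EXEC = []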